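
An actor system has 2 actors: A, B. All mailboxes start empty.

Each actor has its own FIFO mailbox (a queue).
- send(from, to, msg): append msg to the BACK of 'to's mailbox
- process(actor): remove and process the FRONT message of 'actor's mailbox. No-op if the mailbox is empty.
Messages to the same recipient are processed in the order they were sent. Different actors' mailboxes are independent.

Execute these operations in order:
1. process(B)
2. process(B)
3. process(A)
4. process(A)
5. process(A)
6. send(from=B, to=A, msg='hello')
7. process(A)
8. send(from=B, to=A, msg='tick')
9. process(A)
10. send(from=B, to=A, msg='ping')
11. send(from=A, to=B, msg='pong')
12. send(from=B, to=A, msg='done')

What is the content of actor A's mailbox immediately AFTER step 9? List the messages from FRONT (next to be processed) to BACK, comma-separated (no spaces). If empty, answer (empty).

After 1 (process(B)): A:[] B:[]
After 2 (process(B)): A:[] B:[]
After 3 (process(A)): A:[] B:[]
After 4 (process(A)): A:[] B:[]
After 5 (process(A)): A:[] B:[]
After 6 (send(from=B, to=A, msg='hello')): A:[hello] B:[]
After 7 (process(A)): A:[] B:[]
After 8 (send(from=B, to=A, msg='tick')): A:[tick] B:[]
After 9 (process(A)): A:[] B:[]

(empty)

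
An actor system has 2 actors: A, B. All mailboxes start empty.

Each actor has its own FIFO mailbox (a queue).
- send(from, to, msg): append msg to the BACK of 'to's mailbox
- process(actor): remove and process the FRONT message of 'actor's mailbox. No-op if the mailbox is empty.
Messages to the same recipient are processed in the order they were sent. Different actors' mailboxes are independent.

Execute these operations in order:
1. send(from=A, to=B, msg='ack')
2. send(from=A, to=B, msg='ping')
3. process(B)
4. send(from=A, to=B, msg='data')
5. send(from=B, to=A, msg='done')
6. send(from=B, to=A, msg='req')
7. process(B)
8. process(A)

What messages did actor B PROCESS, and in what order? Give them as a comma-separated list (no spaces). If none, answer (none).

After 1 (send(from=A, to=B, msg='ack')): A:[] B:[ack]
After 2 (send(from=A, to=B, msg='ping')): A:[] B:[ack,ping]
After 3 (process(B)): A:[] B:[ping]
After 4 (send(from=A, to=B, msg='data')): A:[] B:[ping,data]
After 5 (send(from=B, to=A, msg='done')): A:[done] B:[ping,data]
After 6 (send(from=B, to=A, msg='req')): A:[done,req] B:[ping,data]
After 7 (process(B)): A:[done,req] B:[data]
After 8 (process(A)): A:[req] B:[data]

Answer: ack,ping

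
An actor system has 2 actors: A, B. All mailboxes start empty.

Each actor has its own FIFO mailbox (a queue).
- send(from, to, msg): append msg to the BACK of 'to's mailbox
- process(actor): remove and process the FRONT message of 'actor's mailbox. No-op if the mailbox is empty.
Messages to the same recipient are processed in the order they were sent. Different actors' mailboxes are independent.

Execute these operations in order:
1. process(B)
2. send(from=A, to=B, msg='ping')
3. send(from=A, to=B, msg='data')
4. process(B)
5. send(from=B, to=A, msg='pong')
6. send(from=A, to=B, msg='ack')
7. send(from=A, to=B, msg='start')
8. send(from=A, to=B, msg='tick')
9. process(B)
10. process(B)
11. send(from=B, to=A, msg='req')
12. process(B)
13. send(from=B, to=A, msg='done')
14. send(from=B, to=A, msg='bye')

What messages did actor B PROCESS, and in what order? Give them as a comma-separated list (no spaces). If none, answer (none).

Answer: ping,data,ack,start

Derivation:
After 1 (process(B)): A:[] B:[]
After 2 (send(from=A, to=B, msg='ping')): A:[] B:[ping]
After 3 (send(from=A, to=B, msg='data')): A:[] B:[ping,data]
After 4 (process(B)): A:[] B:[data]
After 5 (send(from=B, to=A, msg='pong')): A:[pong] B:[data]
After 6 (send(from=A, to=B, msg='ack')): A:[pong] B:[data,ack]
After 7 (send(from=A, to=B, msg='start')): A:[pong] B:[data,ack,start]
After 8 (send(from=A, to=B, msg='tick')): A:[pong] B:[data,ack,start,tick]
After 9 (process(B)): A:[pong] B:[ack,start,tick]
After 10 (process(B)): A:[pong] B:[start,tick]
After 11 (send(from=B, to=A, msg='req')): A:[pong,req] B:[start,tick]
After 12 (process(B)): A:[pong,req] B:[tick]
After 13 (send(from=B, to=A, msg='done')): A:[pong,req,done] B:[tick]
After 14 (send(from=B, to=A, msg='bye')): A:[pong,req,done,bye] B:[tick]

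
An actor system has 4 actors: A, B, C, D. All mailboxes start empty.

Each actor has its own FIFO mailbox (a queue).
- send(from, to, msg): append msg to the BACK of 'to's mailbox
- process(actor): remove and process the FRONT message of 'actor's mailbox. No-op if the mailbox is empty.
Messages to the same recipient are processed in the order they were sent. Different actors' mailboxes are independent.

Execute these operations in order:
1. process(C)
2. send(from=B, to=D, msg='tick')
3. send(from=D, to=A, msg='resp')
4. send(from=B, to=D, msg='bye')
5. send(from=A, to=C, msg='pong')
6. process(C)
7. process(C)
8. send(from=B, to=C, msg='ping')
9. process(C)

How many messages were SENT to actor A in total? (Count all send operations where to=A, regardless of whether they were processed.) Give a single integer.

Answer: 1

Derivation:
After 1 (process(C)): A:[] B:[] C:[] D:[]
After 2 (send(from=B, to=D, msg='tick')): A:[] B:[] C:[] D:[tick]
After 3 (send(from=D, to=A, msg='resp')): A:[resp] B:[] C:[] D:[tick]
After 4 (send(from=B, to=D, msg='bye')): A:[resp] B:[] C:[] D:[tick,bye]
After 5 (send(from=A, to=C, msg='pong')): A:[resp] B:[] C:[pong] D:[tick,bye]
After 6 (process(C)): A:[resp] B:[] C:[] D:[tick,bye]
After 7 (process(C)): A:[resp] B:[] C:[] D:[tick,bye]
After 8 (send(from=B, to=C, msg='ping')): A:[resp] B:[] C:[ping] D:[tick,bye]
After 9 (process(C)): A:[resp] B:[] C:[] D:[tick,bye]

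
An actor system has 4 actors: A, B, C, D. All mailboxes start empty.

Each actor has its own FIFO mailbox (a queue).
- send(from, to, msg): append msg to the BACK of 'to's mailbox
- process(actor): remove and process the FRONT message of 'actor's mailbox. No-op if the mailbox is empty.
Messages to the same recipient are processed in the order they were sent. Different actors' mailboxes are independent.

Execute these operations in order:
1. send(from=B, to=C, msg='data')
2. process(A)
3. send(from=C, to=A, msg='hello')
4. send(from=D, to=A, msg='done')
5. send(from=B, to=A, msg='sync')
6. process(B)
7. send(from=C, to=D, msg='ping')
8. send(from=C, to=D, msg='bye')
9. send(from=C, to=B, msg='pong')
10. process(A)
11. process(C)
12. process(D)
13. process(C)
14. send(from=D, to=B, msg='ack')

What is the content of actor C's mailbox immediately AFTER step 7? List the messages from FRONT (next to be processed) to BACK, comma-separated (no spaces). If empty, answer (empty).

After 1 (send(from=B, to=C, msg='data')): A:[] B:[] C:[data] D:[]
After 2 (process(A)): A:[] B:[] C:[data] D:[]
After 3 (send(from=C, to=A, msg='hello')): A:[hello] B:[] C:[data] D:[]
After 4 (send(from=D, to=A, msg='done')): A:[hello,done] B:[] C:[data] D:[]
After 5 (send(from=B, to=A, msg='sync')): A:[hello,done,sync] B:[] C:[data] D:[]
After 6 (process(B)): A:[hello,done,sync] B:[] C:[data] D:[]
After 7 (send(from=C, to=D, msg='ping')): A:[hello,done,sync] B:[] C:[data] D:[ping]

data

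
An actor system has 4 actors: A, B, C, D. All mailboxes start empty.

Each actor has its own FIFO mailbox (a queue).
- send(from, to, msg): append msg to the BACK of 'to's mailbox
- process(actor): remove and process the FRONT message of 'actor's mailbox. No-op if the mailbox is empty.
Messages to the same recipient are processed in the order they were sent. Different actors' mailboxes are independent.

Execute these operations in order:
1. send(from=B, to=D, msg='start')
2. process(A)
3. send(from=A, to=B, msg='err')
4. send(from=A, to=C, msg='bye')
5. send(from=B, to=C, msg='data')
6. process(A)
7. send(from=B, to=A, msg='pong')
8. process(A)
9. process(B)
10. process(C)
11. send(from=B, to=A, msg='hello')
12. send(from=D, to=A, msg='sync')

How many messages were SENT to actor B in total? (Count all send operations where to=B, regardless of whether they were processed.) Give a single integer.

After 1 (send(from=B, to=D, msg='start')): A:[] B:[] C:[] D:[start]
After 2 (process(A)): A:[] B:[] C:[] D:[start]
After 3 (send(from=A, to=B, msg='err')): A:[] B:[err] C:[] D:[start]
After 4 (send(from=A, to=C, msg='bye')): A:[] B:[err] C:[bye] D:[start]
After 5 (send(from=B, to=C, msg='data')): A:[] B:[err] C:[bye,data] D:[start]
After 6 (process(A)): A:[] B:[err] C:[bye,data] D:[start]
After 7 (send(from=B, to=A, msg='pong')): A:[pong] B:[err] C:[bye,data] D:[start]
After 8 (process(A)): A:[] B:[err] C:[bye,data] D:[start]
After 9 (process(B)): A:[] B:[] C:[bye,data] D:[start]
After 10 (process(C)): A:[] B:[] C:[data] D:[start]
After 11 (send(from=B, to=A, msg='hello')): A:[hello] B:[] C:[data] D:[start]
After 12 (send(from=D, to=A, msg='sync')): A:[hello,sync] B:[] C:[data] D:[start]

Answer: 1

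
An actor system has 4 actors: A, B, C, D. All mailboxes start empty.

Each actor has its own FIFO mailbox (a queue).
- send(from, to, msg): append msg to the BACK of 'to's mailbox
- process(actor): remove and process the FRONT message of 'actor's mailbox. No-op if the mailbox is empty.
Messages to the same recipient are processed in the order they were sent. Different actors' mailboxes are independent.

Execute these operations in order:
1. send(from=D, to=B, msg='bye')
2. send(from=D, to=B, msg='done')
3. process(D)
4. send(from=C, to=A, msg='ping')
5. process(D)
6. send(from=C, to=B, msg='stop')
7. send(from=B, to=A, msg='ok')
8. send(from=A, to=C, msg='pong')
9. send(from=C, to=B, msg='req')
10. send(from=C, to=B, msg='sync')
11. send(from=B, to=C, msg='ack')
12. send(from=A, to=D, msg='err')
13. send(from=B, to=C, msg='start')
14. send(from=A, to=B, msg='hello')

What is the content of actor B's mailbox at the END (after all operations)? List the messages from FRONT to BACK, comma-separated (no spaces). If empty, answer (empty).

After 1 (send(from=D, to=B, msg='bye')): A:[] B:[bye] C:[] D:[]
After 2 (send(from=D, to=B, msg='done')): A:[] B:[bye,done] C:[] D:[]
After 3 (process(D)): A:[] B:[bye,done] C:[] D:[]
After 4 (send(from=C, to=A, msg='ping')): A:[ping] B:[bye,done] C:[] D:[]
After 5 (process(D)): A:[ping] B:[bye,done] C:[] D:[]
After 6 (send(from=C, to=B, msg='stop')): A:[ping] B:[bye,done,stop] C:[] D:[]
After 7 (send(from=B, to=A, msg='ok')): A:[ping,ok] B:[bye,done,stop] C:[] D:[]
After 8 (send(from=A, to=C, msg='pong')): A:[ping,ok] B:[bye,done,stop] C:[pong] D:[]
After 9 (send(from=C, to=B, msg='req')): A:[ping,ok] B:[bye,done,stop,req] C:[pong] D:[]
After 10 (send(from=C, to=B, msg='sync')): A:[ping,ok] B:[bye,done,stop,req,sync] C:[pong] D:[]
After 11 (send(from=B, to=C, msg='ack')): A:[ping,ok] B:[bye,done,stop,req,sync] C:[pong,ack] D:[]
After 12 (send(from=A, to=D, msg='err')): A:[ping,ok] B:[bye,done,stop,req,sync] C:[pong,ack] D:[err]
After 13 (send(from=B, to=C, msg='start')): A:[ping,ok] B:[bye,done,stop,req,sync] C:[pong,ack,start] D:[err]
After 14 (send(from=A, to=B, msg='hello')): A:[ping,ok] B:[bye,done,stop,req,sync,hello] C:[pong,ack,start] D:[err]

Answer: bye,done,stop,req,sync,hello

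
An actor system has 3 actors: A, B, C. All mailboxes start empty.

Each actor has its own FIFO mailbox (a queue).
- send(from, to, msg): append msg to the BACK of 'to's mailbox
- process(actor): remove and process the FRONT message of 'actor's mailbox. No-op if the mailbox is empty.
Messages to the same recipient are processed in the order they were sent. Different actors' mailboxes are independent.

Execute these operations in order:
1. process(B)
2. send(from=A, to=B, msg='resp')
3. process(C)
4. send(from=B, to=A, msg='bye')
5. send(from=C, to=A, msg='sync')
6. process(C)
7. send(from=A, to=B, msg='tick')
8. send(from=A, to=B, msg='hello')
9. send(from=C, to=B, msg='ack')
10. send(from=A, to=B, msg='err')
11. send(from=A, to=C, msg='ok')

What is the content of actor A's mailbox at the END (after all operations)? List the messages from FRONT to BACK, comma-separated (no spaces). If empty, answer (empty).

Answer: bye,sync

Derivation:
After 1 (process(B)): A:[] B:[] C:[]
After 2 (send(from=A, to=B, msg='resp')): A:[] B:[resp] C:[]
After 3 (process(C)): A:[] B:[resp] C:[]
After 4 (send(from=B, to=A, msg='bye')): A:[bye] B:[resp] C:[]
After 5 (send(from=C, to=A, msg='sync')): A:[bye,sync] B:[resp] C:[]
After 6 (process(C)): A:[bye,sync] B:[resp] C:[]
After 7 (send(from=A, to=B, msg='tick')): A:[bye,sync] B:[resp,tick] C:[]
After 8 (send(from=A, to=B, msg='hello')): A:[bye,sync] B:[resp,tick,hello] C:[]
After 9 (send(from=C, to=B, msg='ack')): A:[bye,sync] B:[resp,tick,hello,ack] C:[]
After 10 (send(from=A, to=B, msg='err')): A:[bye,sync] B:[resp,tick,hello,ack,err] C:[]
After 11 (send(from=A, to=C, msg='ok')): A:[bye,sync] B:[resp,tick,hello,ack,err] C:[ok]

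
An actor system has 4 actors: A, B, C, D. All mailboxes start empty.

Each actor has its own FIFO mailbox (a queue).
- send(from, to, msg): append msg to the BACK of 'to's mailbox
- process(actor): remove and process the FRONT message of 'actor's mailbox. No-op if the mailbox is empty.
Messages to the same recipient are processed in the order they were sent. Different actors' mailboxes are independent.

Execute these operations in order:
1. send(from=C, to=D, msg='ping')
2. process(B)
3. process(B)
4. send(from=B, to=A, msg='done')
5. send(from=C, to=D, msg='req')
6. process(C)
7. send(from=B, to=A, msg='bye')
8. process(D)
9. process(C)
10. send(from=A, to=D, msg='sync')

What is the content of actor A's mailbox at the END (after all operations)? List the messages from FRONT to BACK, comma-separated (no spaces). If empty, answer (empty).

Answer: done,bye

Derivation:
After 1 (send(from=C, to=D, msg='ping')): A:[] B:[] C:[] D:[ping]
After 2 (process(B)): A:[] B:[] C:[] D:[ping]
After 3 (process(B)): A:[] B:[] C:[] D:[ping]
After 4 (send(from=B, to=A, msg='done')): A:[done] B:[] C:[] D:[ping]
After 5 (send(from=C, to=D, msg='req')): A:[done] B:[] C:[] D:[ping,req]
After 6 (process(C)): A:[done] B:[] C:[] D:[ping,req]
After 7 (send(from=B, to=A, msg='bye')): A:[done,bye] B:[] C:[] D:[ping,req]
After 8 (process(D)): A:[done,bye] B:[] C:[] D:[req]
After 9 (process(C)): A:[done,bye] B:[] C:[] D:[req]
After 10 (send(from=A, to=D, msg='sync')): A:[done,bye] B:[] C:[] D:[req,sync]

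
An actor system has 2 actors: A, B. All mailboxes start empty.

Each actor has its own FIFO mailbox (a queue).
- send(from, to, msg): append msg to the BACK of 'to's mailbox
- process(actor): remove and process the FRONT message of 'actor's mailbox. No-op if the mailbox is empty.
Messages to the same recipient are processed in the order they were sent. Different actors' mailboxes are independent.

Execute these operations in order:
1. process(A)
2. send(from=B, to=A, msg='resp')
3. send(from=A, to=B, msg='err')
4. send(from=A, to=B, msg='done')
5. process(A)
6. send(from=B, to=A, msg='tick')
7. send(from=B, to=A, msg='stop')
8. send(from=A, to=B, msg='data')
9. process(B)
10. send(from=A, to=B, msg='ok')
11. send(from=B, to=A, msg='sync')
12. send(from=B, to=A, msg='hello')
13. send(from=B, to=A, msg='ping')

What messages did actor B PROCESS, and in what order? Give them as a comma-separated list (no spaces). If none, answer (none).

Answer: err

Derivation:
After 1 (process(A)): A:[] B:[]
After 2 (send(from=B, to=A, msg='resp')): A:[resp] B:[]
After 3 (send(from=A, to=B, msg='err')): A:[resp] B:[err]
After 4 (send(from=A, to=B, msg='done')): A:[resp] B:[err,done]
After 5 (process(A)): A:[] B:[err,done]
After 6 (send(from=B, to=A, msg='tick')): A:[tick] B:[err,done]
After 7 (send(from=B, to=A, msg='stop')): A:[tick,stop] B:[err,done]
After 8 (send(from=A, to=B, msg='data')): A:[tick,stop] B:[err,done,data]
After 9 (process(B)): A:[tick,stop] B:[done,data]
After 10 (send(from=A, to=B, msg='ok')): A:[tick,stop] B:[done,data,ok]
After 11 (send(from=B, to=A, msg='sync')): A:[tick,stop,sync] B:[done,data,ok]
After 12 (send(from=B, to=A, msg='hello')): A:[tick,stop,sync,hello] B:[done,data,ok]
After 13 (send(from=B, to=A, msg='ping')): A:[tick,stop,sync,hello,ping] B:[done,data,ok]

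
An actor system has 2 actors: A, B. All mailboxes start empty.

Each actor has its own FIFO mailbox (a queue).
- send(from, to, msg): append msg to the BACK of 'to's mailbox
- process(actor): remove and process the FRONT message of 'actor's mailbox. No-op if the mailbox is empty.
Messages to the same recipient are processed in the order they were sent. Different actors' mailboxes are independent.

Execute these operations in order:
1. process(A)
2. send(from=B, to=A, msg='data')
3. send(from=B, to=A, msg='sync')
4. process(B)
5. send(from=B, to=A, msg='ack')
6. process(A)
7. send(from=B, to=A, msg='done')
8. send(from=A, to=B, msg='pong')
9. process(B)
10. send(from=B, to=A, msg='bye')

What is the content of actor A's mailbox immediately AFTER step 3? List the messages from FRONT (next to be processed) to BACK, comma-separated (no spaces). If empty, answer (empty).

After 1 (process(A)): A:[] B:[]
After 2 (send(from=B, to=A, msg='data')): A:[data] B:[]
After 3 (send(from=B, to=A, msg='sync')): A:[data,sync] B:[]

data,sync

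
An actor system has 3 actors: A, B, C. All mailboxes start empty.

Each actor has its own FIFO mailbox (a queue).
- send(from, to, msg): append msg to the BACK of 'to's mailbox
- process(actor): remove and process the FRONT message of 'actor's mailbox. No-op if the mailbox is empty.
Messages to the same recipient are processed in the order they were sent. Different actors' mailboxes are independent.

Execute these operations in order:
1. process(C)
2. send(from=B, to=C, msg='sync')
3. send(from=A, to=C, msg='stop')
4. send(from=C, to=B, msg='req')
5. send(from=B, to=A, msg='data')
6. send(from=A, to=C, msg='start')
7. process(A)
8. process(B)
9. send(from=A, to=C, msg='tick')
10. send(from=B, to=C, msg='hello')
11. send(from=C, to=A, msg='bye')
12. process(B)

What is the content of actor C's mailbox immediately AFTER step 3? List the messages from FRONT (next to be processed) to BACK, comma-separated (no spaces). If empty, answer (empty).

After 1 (process(C)): A:[] B:[] C:[]
After 2 (send(from=B, to=C, msg='sync')): A:[] B:[] C:[sync]
After 3 (send(from=A, to=C, msg='stop')): A:[] B:[] C:[sync,stop]

sync,stop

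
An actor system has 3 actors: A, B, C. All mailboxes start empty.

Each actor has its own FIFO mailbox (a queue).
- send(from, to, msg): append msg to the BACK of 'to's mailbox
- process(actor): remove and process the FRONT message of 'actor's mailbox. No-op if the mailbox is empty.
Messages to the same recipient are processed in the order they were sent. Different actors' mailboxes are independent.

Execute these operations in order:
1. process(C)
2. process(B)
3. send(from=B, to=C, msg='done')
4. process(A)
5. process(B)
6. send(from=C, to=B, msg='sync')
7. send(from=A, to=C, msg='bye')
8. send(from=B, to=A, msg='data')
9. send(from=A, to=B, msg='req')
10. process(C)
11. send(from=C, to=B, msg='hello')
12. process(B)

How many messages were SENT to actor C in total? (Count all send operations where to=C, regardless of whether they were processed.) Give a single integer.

Answer: 2

Derivation:
After 1 (process(C)): A:[] B:[] C:[]
After 2 (process(B)): A:[] B:[] C:[]
After 3 (send(from=B, to=C, msg='done')): A:[] B:[] C:[done]
After 4 (process(A)): A:[] B:[] C:[done]
After 5 (process(B)): A:[] B:[] C:[done]
After 6 (send(from=C, to=B, msg='sync')): A:[] B:[sync] C:[done]
After 7 (send(from=A, to=C, msg='bye')): A:[] B:[sync] C:[done,bye]
After 8 (send(from=B, to=A, msg='data')): A:[data] B:[sync] C:[done,bye]
After 9 (send(from=A, to=B, msg='req')): A:[data] B:[sync,req] C:[done,bye]
After 10 (process(C)): A:[data] B:[sync,req] C:[bye]
After 11 (send(from=C, to=B, msg='hello')): A:[data] B:[sync,req,hello] C:[bye]
After 12 (process(B)): A:[data] B:[req,hello] C:[bye]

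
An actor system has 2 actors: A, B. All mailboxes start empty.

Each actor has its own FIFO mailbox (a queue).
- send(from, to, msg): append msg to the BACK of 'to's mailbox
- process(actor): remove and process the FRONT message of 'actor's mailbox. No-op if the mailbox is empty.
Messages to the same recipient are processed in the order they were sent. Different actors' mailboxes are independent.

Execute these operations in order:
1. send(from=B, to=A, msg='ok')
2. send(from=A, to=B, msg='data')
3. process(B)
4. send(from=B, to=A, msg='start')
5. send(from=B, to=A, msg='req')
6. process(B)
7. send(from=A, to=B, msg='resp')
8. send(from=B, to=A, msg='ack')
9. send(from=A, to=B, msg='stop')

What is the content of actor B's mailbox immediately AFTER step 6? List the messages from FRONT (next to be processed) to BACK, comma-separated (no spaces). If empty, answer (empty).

After 1 (send(from=B, to=A, msg='ok')): A:[ok] B:[]
After 2 (send(from=A, to=B, msg='data')): A:[ok] B:[data]
After 3 (process(B)): A:[ok] B:[]
After 4 (send(from=B, to=A, msg='start')): A:[ok,start] B:[]
After 5 (send(from=B, to=A, msg='req')): A:[ok,start,req] B:[]
After 6 (process(B)): A:[ok,start,req] B:[]

(empty)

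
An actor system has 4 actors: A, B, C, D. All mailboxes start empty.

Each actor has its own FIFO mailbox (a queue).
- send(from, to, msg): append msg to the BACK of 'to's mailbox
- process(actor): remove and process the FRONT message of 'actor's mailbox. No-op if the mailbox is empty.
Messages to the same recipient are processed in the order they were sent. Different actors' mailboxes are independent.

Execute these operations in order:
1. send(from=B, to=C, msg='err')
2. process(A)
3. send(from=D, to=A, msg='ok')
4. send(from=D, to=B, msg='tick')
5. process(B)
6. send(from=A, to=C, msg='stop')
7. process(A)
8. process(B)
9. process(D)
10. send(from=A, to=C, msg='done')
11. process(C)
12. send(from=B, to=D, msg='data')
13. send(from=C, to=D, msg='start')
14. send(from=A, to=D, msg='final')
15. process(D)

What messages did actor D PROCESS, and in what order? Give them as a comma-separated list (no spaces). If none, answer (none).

Answer: data

Derivation:
After 1 (send(from=B, to=C, msg='err')): A:[] B:[] C:[err] D:[]
After 2 (process(A)): A:[] B:[] C:[err] D:[]
After 3 (send(from=D, to=A, msg='ok')): A:[ok] B:[] C:[err] D:[]
After 4 (send(from=D, to=B, msg='tick')): A:[ok] B:[tick] C:[err] D:[]
After 5 (process(B)): A:[ok] B:[] C:[err] D:[]
After 6 (send(from=A, to=C, msg='stop')): A:[ok] B:[] C:[err,stop] D:[]
After 7 (process(A)): A:[] B:[] C:[err,stop] D:[]
After 8 (process(B)): A:[] B:[] C:[err,stop] D:[]
After 9 (process(D)): A:[] B:[] C:[err,stop] D:[]
After 10 (send(from=A, to=C, msg='done')): A:[] B:[] C:[err,stop,done] D:[]
After 11 (process(C)): A:[] B:[] C:[stop,done] D:[]
After 12 (send(from=B, to=D, msg='data')): A:[] B:[] C:[stop,done] D:[data]
After 13 (send(from=C, to=D, msg='start')): A:[] B:[] C:[stop,done] D:[data,start]
After 14 (send(from=A, to=D, msg='final')): A:[] B:[] C:[stop,done] D:[data,start,final]
After 15 (process(D)): A:[] B:[] C:[stop,done] D:[start,final]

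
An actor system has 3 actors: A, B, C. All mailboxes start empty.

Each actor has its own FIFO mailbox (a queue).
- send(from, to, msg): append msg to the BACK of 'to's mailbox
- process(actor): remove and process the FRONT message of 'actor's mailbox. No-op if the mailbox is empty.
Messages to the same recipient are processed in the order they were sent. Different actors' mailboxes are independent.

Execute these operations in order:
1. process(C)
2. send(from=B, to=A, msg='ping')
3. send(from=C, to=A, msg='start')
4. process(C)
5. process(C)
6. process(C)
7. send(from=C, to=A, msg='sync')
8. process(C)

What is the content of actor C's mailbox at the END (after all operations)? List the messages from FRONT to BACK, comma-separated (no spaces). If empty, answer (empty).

Answer: (empty)

Derivation:
After 1 (process(C)): A:[] B:[] C:[]
After 2 (send(from=B, to=A, msg='ping')): A:[ping] B:[] C:[]
After 3 (send(from=C, to=A, msg='start')): A:[ping,start] B:[] C:[]
After 4 (process(C)): A:[ping,start] B:[] C:[]
After 5 (process(C)): A:[ping,start] B:[] C:[]
After 6 (process(C)): A:[ping,start] B:[] C:[]
After 7 (send(from=C, to=A, msg='sync')): A:[ping,start,sync] B:[] C:[]
After 8 (process(C)): A:[ping,start,sync] B:[] C:[]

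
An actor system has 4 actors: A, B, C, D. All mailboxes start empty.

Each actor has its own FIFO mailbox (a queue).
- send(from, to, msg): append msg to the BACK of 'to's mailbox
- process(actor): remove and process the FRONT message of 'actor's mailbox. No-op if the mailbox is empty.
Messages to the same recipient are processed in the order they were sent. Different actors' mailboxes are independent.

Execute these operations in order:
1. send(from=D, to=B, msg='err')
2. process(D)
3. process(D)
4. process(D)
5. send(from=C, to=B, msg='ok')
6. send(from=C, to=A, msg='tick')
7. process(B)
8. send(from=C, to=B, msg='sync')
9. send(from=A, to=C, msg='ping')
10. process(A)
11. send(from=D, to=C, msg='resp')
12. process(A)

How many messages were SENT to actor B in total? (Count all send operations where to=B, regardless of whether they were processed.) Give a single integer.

After 1 (send(from=D, to=B, msg='err')): A:[] B:[err] C:[] D:[]
After 2 (process(D)): A:[] B:[err] C:[] D:[]
After 3 (process(D)): A:[] B:[err] C:[] D:[]
After 4 (process(D)): A:[] B:[err] C:[] D:[]
After 5 (send(from=C, to=B, msg='ok')): A:[] B:[err,ok] C:[] D:[]
After 6 (send(from=C, to=A, msg='tick')): A:[tick] B:[err,ok] C:[] D:[]
After 7 (process(B)): A:[tick] B:[ok] C:[] D:[]
After 8 (send(from=C, to=B, msg='sync')): A:[tick] B:[ok,sync] C:[] D:[]
After 9 (send(from=A, to=C, msg='ping')): A:[tick] B:[ok,sync] C:[ping] D:[]
After 10 (process(A)): A:[] B:[ok,sync] C:[ping] D:[]
After 11 (send(from=D, to=C, msg='resp')): A:[] B:[ok,sync] C:[ping,resp] D:[]
After 12 (process(A)): A:[] B:[ok,sync] C:[ping,resp] D:[]

Answer: 3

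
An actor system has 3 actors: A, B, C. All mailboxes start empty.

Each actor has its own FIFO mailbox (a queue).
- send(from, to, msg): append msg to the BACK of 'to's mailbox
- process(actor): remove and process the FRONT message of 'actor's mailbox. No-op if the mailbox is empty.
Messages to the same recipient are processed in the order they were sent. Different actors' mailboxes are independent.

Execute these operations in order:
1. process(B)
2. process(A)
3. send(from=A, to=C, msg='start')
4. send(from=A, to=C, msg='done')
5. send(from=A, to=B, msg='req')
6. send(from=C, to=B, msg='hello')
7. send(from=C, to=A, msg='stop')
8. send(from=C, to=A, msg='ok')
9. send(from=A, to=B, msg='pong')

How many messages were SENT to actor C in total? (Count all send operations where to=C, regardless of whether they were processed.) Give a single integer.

After 1 (process(B)): A:[] B:[] C:[]
After 2 (process(A)): A:[] B:[] C:[]
After 3 (send(from=A, to=C, msg='start')): A:[] B:[] C:[start]
After 4 (send(from=A, to=C, msg='done')): A:[] B:[] C:[start,done]
After 5 (send(from=A, to=B, msg='req')): A:[] B:[req] C:[start,done]
After 6 (send(from=C, to=B, msg='hello')): A:[] B:[req,hello] C:[start,done]
After 7 (send(from=C, to=A, msg='stop')): A:[stop] B:[req,hello] C:[start,done]
After 8 (send(from=C, to=A, msg='ok')): A:[stop,ok] B:[req,hello] C:[start,done]
After 9 (send(from=A, to=B, msg='pong')): A:[stop,ok] B:[req,hello,pong] C:[start,done]

Answer: 2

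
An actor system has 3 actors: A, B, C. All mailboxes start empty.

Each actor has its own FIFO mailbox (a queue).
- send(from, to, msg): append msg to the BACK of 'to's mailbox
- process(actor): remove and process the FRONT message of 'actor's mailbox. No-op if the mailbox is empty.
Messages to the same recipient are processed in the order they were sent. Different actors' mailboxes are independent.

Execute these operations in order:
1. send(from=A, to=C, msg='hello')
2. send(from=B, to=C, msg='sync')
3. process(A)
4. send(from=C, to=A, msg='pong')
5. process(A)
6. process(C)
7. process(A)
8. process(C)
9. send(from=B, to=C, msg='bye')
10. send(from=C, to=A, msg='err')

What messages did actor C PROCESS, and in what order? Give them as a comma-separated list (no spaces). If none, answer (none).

After 1 (send(from=A, to=C, msg='hello')): A:[] B:[] C:[hello]
After 2 (send(from=B, to=C, msg='sync')): A:[] B:[] C:[hello,sync]
After 3 (process(A)): A:[] B:[] C:[hello,sync]
After 4 (send(from=C, to=A, msg='pong')): A:[pong] B:[] C:[hello,sync]
After 5 (process(A)): A:[] B:[] C:[hello,sync]
After 6 (process(C)): A:[] B:[] C:[sync]
After 7 (process(A)): A:[] B:[] C:[sync]
After 8 (process(C)): A:[] B:[] C:[]
After 9 (send(from=B, to=C, msg='bye')): A:[] B:[] C:[bye]
After 10 (send(from=C, to=A, msg='err')): A:[err] B:[] C:[bye]

Answer: hello,sync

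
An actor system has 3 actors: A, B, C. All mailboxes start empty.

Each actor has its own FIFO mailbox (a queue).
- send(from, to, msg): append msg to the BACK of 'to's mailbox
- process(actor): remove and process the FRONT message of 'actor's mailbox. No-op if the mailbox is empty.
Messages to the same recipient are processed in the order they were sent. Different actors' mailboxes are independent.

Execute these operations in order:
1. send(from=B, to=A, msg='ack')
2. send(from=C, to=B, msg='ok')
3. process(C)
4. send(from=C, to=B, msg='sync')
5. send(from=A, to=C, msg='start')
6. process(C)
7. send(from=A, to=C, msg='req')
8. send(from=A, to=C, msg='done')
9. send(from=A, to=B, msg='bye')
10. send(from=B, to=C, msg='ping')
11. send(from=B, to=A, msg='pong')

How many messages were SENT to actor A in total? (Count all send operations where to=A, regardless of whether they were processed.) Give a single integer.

After 1 (send(from=B, to=A, msg='ack')): A:[ack] B:[] C:[]
After 2 (send(from=C, to=B, msg='ok')): A:[ack] B:[ok] C:[]
After 3 (process(C)): A:[ack] B:[ok] C:[]
After 4 (send(from=C, to=B, msg='sync')): A:[ack] B:[ok,sync] C:[]
After 5 (send(from=A, to=C, msg='start')): A:[ack] B:[ok,sync] C:[start]
After 6 (process(C)): A:[ack] B:[ok,sync] C:[]
After 7 (send(from=A, to=C, msg='req')): A:[ack] B:[ok,sync] C:[req]
After 8 (send(from=A, to=C, msg='done')): A:[ack] B:[ok,sync] C:[req,done]
After 9 (send(from=A, to=B, msg='bye')): A:[ack] B:[ok,sync,bye] C:[req,done]
After 10 (send(from=B, to=C, msg='ping')): A:[ack] B:[ok,sync,bye] C:[req,done,ping]
After 11 (send(from=B, to=A, msg='pong')): A:[ack,pong] B:[ok,sync,bye] C:[req,done,ping]

Answer: 2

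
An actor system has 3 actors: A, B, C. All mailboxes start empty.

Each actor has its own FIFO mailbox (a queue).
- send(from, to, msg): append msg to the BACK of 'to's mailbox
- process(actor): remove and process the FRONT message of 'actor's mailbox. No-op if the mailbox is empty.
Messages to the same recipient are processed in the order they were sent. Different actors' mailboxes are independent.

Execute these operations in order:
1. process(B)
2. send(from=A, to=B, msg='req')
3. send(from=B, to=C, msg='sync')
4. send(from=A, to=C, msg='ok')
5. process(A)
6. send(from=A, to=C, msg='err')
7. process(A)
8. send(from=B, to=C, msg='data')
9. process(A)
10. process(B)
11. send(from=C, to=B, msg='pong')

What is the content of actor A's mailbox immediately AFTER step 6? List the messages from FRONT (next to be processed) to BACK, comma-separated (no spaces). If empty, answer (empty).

After 1 (process(B)): A:[] B:[] C:[]
After 2 (send(from=A, to=B, msg='req')): A:[] B:[req] C:[]
After 3 (send(from=B, to=C, msg='sync')): A:[] B:[req] C:[sync]
After 4 (send(from=A, to=C, msg='ok')): A:[] B:[req] C:[sync,ok]
After 5 (process(A)): A:[] B:[req] C:[sync,ok]
After 6 (send(from=A, to=C, msg='err')): A:[] B:[req] C:[sync,ok,err]

(empty)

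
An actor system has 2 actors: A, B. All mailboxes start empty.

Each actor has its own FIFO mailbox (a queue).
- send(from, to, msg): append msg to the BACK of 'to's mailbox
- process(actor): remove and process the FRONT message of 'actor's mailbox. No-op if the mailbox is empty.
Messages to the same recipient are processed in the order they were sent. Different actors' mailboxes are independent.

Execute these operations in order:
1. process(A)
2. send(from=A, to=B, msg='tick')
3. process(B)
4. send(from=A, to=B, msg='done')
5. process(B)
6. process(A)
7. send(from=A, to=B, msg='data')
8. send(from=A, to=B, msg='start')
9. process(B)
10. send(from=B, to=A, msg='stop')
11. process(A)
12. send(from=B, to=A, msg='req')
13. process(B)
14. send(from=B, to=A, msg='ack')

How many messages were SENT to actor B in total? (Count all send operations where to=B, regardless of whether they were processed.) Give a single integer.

Answer: 4

Derivation:
After 1 (process(A)): A:[] B:[]
After 2 (send(from=A, to=B, msg='tick')): A:[] B:[tick]
After 3 (process(B)): A:[] B:[]
After 4 (send(from=A, to=B, msg='done')): A:[] B:[done]
After 5 (process(B)): A:[] B:[]
After 6 (process(A)): A:[] B:[]
After 7 (send(from=A, to=B, msg='data')): A:[] B:[data]
After 8 (send(from=A, to=B, msg='start')): A:[] B:[data,start]
After 9 (process(B)): A:[] B:[start]
After 10 (send(from=B, to=A, msg='stop')): A:[stop] B:[start]
After 11 (process(A)): A:[] B:[start]
After 12 (send(from=B, to=A, msg='req')): A:[req] B:[start]
After 13 (process(B)): A:[req] B:[]
After 14 (send(from=B, to=A, msg='ack')): A:[req,ack] B:[]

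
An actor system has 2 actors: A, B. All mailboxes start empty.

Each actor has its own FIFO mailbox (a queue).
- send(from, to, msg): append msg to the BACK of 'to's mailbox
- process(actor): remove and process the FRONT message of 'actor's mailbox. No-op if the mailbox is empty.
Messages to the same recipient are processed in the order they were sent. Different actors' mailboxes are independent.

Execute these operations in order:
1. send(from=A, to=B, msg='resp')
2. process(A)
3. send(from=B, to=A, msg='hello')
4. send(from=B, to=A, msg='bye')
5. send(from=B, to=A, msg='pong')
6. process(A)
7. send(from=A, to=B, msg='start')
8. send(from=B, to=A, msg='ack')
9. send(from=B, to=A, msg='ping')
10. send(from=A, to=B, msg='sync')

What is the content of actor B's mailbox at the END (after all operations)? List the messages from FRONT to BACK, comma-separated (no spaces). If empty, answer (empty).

After 1 (send(from=A, to=B, msg='resp')): A:[] B:[resp]
After 2 (process(A)): A:[] B:[resp]
After 3 (send(from=B, to=A, msg='hello')): A:[hello] B:[resp]
After 4 (send(from=B, to=A, msg='bye')): A:[hello,bye] B:[resp]
After 5 (send(from=B, to=A, msg='pong')): A:[hello,bye,pong] B:[resp]
After 6 (process(A)): A:[bye,pong] B:[resp]
After 7 (send(from=A, to=B, msg='start')): A:[bye,pong] B:[resp,start]
After 8 (send(from=B, to=A, msg='ack')): A:[bye,pong,ack] B:[resp,start]
After 9 (send(from=B, to=A, msg='ping')): A:[bye,pong,ack,ping] B:[resp,start]
After 10 (send(from=A, to=B, msg='sync')): A:[bye,pong,ack,ping] B:[resp,start,sync]

Answer: resp,start,sync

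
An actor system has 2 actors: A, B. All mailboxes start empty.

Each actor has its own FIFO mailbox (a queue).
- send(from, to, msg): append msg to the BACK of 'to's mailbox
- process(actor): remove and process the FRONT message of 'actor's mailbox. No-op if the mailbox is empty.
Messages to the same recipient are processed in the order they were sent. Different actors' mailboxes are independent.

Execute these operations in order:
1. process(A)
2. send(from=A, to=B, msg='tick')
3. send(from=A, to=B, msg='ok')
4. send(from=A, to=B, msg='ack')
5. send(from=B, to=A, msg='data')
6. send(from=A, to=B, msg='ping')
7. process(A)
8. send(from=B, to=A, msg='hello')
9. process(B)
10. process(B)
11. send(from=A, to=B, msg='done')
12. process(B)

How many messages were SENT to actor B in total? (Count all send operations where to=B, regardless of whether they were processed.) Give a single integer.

After 1 (process(A)): A:[] B:[]
After 2 (send(from=A, to=B, msg='tick')): A:[] B:[tick]
After 3 (send(from=A, to=B, msg='ok')): A:[] B:[tick,ok]
After 4 (send(from=A, to=B, msg='ack')): A:[] B:[tick,ok,ack]
After 5 (send(from=B, to=A, msg='data')): A:[data] B:[tick,ok,ack]
After 6 (send(from=A, to=B, msg='ping')): A:[data] B:[tick,ok,ack,ping]
After 7 (process(A)): A:[] B:[tick,ok,ack,ping]
After 8 (send(from=B, to=A, msg='hello')): A:[hello] B:[tick,ok,ack,ping]
After 9 (process(B)): A:[hello] B:[ok,ack,ping]
After 10 (process(B)): A:[hello] B:[ack,ping]
After 11 (send(from=A, to=B, msg='done')): A:[hello] B:[ack,ping,done]
After 12 (process(B)): A:[hello] B:[ping,done]

Answer: 5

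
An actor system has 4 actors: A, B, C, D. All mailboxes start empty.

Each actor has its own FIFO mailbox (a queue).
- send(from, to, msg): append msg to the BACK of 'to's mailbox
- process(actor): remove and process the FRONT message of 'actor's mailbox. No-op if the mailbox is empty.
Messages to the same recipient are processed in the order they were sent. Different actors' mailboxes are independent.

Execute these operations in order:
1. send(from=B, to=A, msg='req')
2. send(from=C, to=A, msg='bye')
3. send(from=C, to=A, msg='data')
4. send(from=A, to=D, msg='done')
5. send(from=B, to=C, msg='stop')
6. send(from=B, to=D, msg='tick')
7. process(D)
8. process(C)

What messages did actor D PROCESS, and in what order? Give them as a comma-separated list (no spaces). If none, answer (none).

After 1 (send(from=B, to=A, msg='req')): A:[req] B:[] C:[] D:[]
After 2 (send(from=C, to=A, msg='bye')): A:[req,bye] B:[] C:[] D:[]
After 3 (send(from=C, to=A, msg='data')): A:[req,bye,data] B:[] C:[] D:[]
After 4 (send(from=A, to=D, msg='done')): A:[req,bye,data] B:[] C:[] D:[done]
After 5 (send(from=B, to=C, msg='stop')): A:[req,bye,data] B:[] C:[stop] D:[done]
After 6 (send(from=B, to=D, msg='tick')): A:[req,bye,data] B:[] C:[stop] D:[done,tick]
After 7 (process(D)): A:[req,bye,data] B:[] C:[stop] D:[tick]
After 8 (process(C)): A:[req,bye,data] B:[] C:[] D:[tick]

Answer: done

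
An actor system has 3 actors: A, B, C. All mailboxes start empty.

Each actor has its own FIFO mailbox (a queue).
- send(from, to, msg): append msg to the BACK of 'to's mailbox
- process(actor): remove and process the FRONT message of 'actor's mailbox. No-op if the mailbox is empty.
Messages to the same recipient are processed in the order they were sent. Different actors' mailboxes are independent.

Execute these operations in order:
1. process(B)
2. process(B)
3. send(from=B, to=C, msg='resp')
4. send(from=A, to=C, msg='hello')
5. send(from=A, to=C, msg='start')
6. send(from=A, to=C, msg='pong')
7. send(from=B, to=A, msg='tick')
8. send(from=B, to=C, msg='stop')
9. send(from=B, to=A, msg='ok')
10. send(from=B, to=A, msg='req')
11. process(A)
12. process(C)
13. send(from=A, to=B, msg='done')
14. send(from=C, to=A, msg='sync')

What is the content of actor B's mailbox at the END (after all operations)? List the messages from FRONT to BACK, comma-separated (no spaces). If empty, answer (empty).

Answer: done

Derivation:
After 1 (process(B)): A:[] B:[] C:[]
After 2 (process(B)): A:[] B:[] C:[]
After 3 (send(from=B, to=C, msg='resp')): A:[] B:[] C:[resp]
After 4 (send(from=A, to=C, msg='hello')): A:[] B:[] C:[resp,hello]
After 5 (send(from=A, to=C, msg='start')): A:[] B:[] C:[resp,hello,start]
After 6 (send(from=A, to=C, msg='pong')): A:[] B:[] C:[resp,hello,start,pong]
After 7 (send(from=B, to=A, msg='tick')): A:[tick] B:[] C:[resp,hello,start,pong]
After 8 (send(from=B, to=C, msg='stop')): A:[tick] B:[] C:[resp,hello,start,pong,stop]
After 9 (send(from=B, to=A, msg='ok')): A:[tick,ok] B:[] C:[resp,hello,start,pong,stop]
After 10 (send(from=B, to=A, msg='req')): A:[tick,ok,req] B:[] C:[resp,hello,start,pong,stop]
After 11 (process(A)): A:[ok,req] B:[] C:[resp,hello,start,pong,stop]
After 12 (process(C)): A:[ok,req] B:[] C:[hello,start,pong,stop]
After 13 (send(from=A, to=B, msg='done')): A:[ok,req] B:[done] C:[hello,start,pong,stop]
After 14 (send(from=C, to=A, msg='sync')): A:[ok,req,sync] B:[done] C:[hello,start,pong,stop]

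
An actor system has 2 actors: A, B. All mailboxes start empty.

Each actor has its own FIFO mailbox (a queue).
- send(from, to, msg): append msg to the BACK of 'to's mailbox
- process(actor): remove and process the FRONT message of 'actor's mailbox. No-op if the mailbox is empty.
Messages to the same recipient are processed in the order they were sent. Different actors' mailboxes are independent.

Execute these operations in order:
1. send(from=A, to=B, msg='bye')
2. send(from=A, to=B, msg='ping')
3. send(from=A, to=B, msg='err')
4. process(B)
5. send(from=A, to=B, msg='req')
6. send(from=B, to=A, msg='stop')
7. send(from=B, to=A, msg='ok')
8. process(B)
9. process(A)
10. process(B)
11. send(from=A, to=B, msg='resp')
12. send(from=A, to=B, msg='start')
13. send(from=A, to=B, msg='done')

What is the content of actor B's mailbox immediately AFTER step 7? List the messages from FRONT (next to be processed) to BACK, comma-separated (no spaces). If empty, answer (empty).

After 1 (send(from=A, to=B, msg='bye')): A:[] B:[bye]
After 2 (send(from=A, to=B, msg='ping')): A:[] B:[bye,ping]
After 3 (send(from=A, to=B, msg='err')): A:[] B:[bye,ping,err]
After 4 (process(B)): A:[] B:[ping,err]
After 5 (send(from=A, to=B, msg='req')): A:[] B:[ping,err,req]
After 6 (send(from=B, to=A, msg='stop')): A:[stop] B:[ping,err,req]
After 7 (send(from=B, to=A, msg='ok')): A:[stop,ok] B:[ping,err,req]

ping,err,req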